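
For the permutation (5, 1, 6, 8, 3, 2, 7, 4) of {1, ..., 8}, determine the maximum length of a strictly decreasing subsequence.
3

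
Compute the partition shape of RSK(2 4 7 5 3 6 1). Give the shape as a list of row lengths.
Row-insert each entry into an empty tableau.

After inserting 2: P = [[2]].
After inserting 4: P = [[2, 4]].
After inserting 7: P = [[2, 4, 7]].
After inserting 5: P = [[2, 4, 5], [7]].
After inserting 3: P = [[2, 3, 5], [4], [7]].
After inserting 6: P = [[2, 3, 5, 6], [4], [7]].
After inserting 1: P = [[1, 3, 5, 6], [2], [4], [7]].

The final insertion tableau P = [[1, 3, 5, 6], [2], [4], [7]] has shape [4, 1, 1, 1].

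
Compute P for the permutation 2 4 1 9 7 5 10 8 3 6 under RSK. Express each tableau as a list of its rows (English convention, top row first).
P = [[1, 3, 5, 6], [2, 4, 8], [7, 10], [9]]

After inserting 2: P = [[2]].
After inserting 4: P = [[2, 4]].
After inserting 1: P = [[1, 4], [2]].
After inserting 9: P = [[1, 4, 9], [2]].
After inserting 7: P = [[1, 4, 7], [2, 9]].
After inserting 5: P = [[1, 4, 5], [2, 7], [9]].
After inserting 10: P = [[1, 4, 5, 10], [2, 7], [9]].
After inserting 8: P = [[1, 4, 5, 8], [2, 7, 10], [9]].
After inserting 3: P = [[1, 3, 5, 8], [2, 4, 10], [7], [9]].
After inserting 6: P = [[1, 3, 5, 6], [2, 4, 8], [7, 10], [9]].

So P = [[1, 3, 5, 6], [2, 4, 8], [7, 10], [9]].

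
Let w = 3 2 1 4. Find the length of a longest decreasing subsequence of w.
3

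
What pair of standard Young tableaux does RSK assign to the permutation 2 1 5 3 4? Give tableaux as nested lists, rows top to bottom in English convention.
P = [[1, 3, 4], [2, 5]], Q = [[1, 3, 5], [2, 4]]

Insert each entry of the permutation into P by Schensted row insertion, recording in Q the position of each new cell.

Insert 2: appended to row 1. P = [[2]], Q = [[1]].
Insert 1: 1 bumps 2 from row 1; 2 starts row 2. P = [[1], [2]], Q = [[1], [2]].
Insert 5: appended to row 1. P = [[1, 5], [2]], Q = [[1, 3], [2]].
Insert 3: 3 bumps 5 from row 1; 5 appends to row 2. P = [[1, 3], [2, 5]], Q = [[1, 3], [2, 4]].
Insert 4: appended to row 1. P = [[1, 3, 4], [2, 5]], Q = [[1, 3, 5], [2, 4]].

So P = [[1, 3, 4], [2, 5]], Q = [[1, 3, 5], [2, 4]].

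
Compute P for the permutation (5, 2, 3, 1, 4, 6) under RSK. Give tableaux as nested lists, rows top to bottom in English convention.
P = [[1, 3, 4, 6], [2], [5]]

Insert 5: appended to row 1. P = [[5]].
Insert 2: 2 bumps 5 from row 1; 5 starts row 2. P = [[2], [5]].
Insert 3: appended to row 1. P = [[2, 3], [5]].
Insert 1: 1 bumps 2 from row 1; 2 bumps 5 from row 2; 5 starts row 3. P = [[1, 3], [2], [5]].
Insert 4: appended to row 1. P = [[1, 3, 4], [2], [5]].
Insert 6: appended to row 1. P = [[1, 3, 4, 6], [2], [5]].

So P = [[1, 3, 4, 6], [2], [5]].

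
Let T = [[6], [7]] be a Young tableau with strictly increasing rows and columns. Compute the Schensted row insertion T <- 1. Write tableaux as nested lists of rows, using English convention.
[[1], [6], [7]]

In row 1, 1 replaces 6 (the leftmost entry greater than 1); 6 is bumped to row 2. In row 2, 6 replaces 7 (the leftmost entry greater than 6); 7 is bumped to row 3. 7 starts a new row 3. The new tableau is [[1], [6], [7]].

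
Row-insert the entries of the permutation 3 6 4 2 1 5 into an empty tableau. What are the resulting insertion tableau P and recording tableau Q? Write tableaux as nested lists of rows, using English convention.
Insert each entry of the permutation into P by Schensted row insertion, recording in Q the position of each new cell.

Insert 3: appended to row 1. P = [[3]].
Insert 6: appended to row 1. P = [[3, 6]].
Insert 4: 4 bumps 6 from row 1; 6 starts row 2. P = [[3, 4], [6]].
Insert 2: 2 bumps 3 from row 1; 3 bumps 6 from row 2; 6 starts row 3. P = [[2, 4], [3], [6]].
Insert 1: 1 bumps 2 from row 1; 2 bumps 3 from row 2; 3 bumps 6 from row 3; 6 starts row 4. P = [[1, 4], [2], [3], [6]].
Insert 5: appended to row 1. P = [[1, 4, 5], [2], [3], [6]].

So P = [[1, 4, 5], [2], [3], [6]], Q = [[1, 2, 6], [3], [4], [5]].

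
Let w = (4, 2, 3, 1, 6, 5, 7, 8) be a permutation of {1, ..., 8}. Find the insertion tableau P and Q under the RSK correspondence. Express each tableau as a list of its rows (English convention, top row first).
P = [[1, 3, 5, 7, 8], [2, 6], [4]], Q = [[1, 3, 5, 7, 8], [2, 6], [4]]

Insert each entry of the permutation into P by Schensted row insertion, recording in Q the position of each new cell.

Insert 4: appended to row 1. P = [[4]].
Insert 2: 2 bumps 4 from row 1; 4 starts row 2. P = [[2], [4]].
Insert 3: appended to row 1. P = [[2, 3], [4]].
Insert 1: 1 bumps 2 from row 1; 2 bumps 4 from row 2; 4 starts row 3. P = [[1, 3], [2], [4]].
Insert 6: appended to row 1. P = [[1, 3, 6], [2], [4]].
Insert 5: 5 bumps 6 from row 1; 6 appends to row 2. P = [[1, 3, 5], [2, 6], [4]].
Insert 7: appended to row 1. P = [[1, 3, 5, 7], [2, 6], [4]].
Insert 8: appended to row 1. P = [[1, 3, 5, 7, 8], [2, 6], [4]].

So P = [[1, 3, 5, 7, 8], [2, 6], [4]], Q = [[1, 3, 5, 7, 8], [2, 6], [4]].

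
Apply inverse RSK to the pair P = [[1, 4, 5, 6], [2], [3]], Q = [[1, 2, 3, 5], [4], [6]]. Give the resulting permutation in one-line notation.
Reverse the RSK construction: for i from n down to 1, find the cell of Q containing i, remove the entry at that cell from P, and reverse-bump it up through P; the value ejected from row 1 is w(i).

Step i=6: Q has 6 at row 3, column 1; remove 3 from row 3 of P and reverse-bump: 3 enters row 2 and ejects 2; 2 enters row 1 and ejects 1. So w(6) = 1. P is now [[2, 4, 5, 6], [3]].
Step i=5: Q has 5 at row 1, column 4; remove that cell from P, ejecting 6. So w(5) = 6. P is now [[2, 4, 5], [3]].
Step i=4: Q has 4 at row 2, column 1; remove 3 from row 2 of P and reverse-bump: 3 enters row 1 and ejects 2. So w(4) = 2. P is now [[3, 4, 5]].
Step i=3: Q has 3 at row 1, column 3; remove that cell from P, ejecting 5. So w(3) = 5. P is now [[3, 4]].
Step i=2: Q has 2 at row 1, column 2; remove that cell from P, ejecting 4. So w(2) = 4. P is now [[3]].
Step i=1: Q has 1 at row 1, column 1; remove that cell from P, ejecting 3. So w(1) = 3. P is now [].

So w = 3 4 5 2 6 1.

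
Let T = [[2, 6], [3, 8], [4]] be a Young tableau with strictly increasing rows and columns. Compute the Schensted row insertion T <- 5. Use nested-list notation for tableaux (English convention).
[[2, 5], [3, 6], [4, 8]]

In row 1, 5 replaces 6 (the leftmost entry greater than 5); 6 is bumped to row 2. In row 2, 6 replaces 8 (the leftmost entry greater than 6); 8 is bumped to row 3. 8 is appended to row 3. The new tableau is [[2, 5], [3, 6], [4, 8]].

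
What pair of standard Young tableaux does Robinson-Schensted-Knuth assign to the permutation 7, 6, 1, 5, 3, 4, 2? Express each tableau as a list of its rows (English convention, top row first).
Insert each entry of the permutation into P by Schensted row insertion, recording in Q the position of each new cell.

Insert 7: appended to row 1. P = [[7]], Q = [[1]].
Insert 6: 6 bumps 7 from row 1; 7 starts row 2. P = [[6], [7]], Q = [[1], [2]].
Insert 1: 1 bumps 6 from row 1; 6 bumps 7 from row 2; 7 starts row 3. P = [[1], [6], [7]], Q = [[1], [2], [3]].
Insert 5: appended to row 1. P = [[1, 5], [6], [7]], Q = [[1, 4], [2], [3]].
Insert 3: 3 bumps 5 from row 1; 5 bumps 6 from row 2; 6 bumps 7 from row 3; 7 starts row 4. P = [[1, 3], [5], [6], [7]], Q = [[1, 4], [2], [3], [5]].
Insert 4: appended to row 1. P = [[1, 3, 4], [5], [6], [7]], Q = [[1, 4, 6], [2], [3], [5]].
Insert 2: 2 bumps 3 from row 1; 3 bumps 5 from row 2; 5 bumps 6 from row 3; 6 bumps 7 from row 4; 7 starts row 5. P = [[1, 2, 4], [3], [5], [6], [7]], Q = [[1, 4, 6], [2], [3], [5], [7]].

So P = [[1, 2, 4], [3], [5], [6], [7]], Q = [[1, 4, 6], [2], [3], [5], [7]].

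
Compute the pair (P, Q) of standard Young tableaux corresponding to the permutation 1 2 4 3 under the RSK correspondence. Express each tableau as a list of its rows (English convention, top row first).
P = [[1, 2, 3], [4]], Q = [[1, 2, 3], [4]]

Insert each entry of the permutation into P by Schensted row insertion, recording in Q the position of each new cell.

Insert 1: appended to row 1. P = [[1]].
Insert 2: appended to row 1. P = [[1, 2]].
Insert 4: appended to row 1. P = [[1, 2, 4]].
Insert 3: 3 bumps 4 from row 1; 4 starts row 2. P = [[1, 2, 3], [4]].

So P = [[1, 2, 3], [4]], Q = [[1, 2, 3], [4]].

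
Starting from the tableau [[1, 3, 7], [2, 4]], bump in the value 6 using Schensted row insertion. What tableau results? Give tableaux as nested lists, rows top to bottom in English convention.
[[1, 3, 6], [2, 4, 7]]

In row 1, 6 replaces 7 (the leftmost entry greater than 6); 7 is bumped to row 2. 7 is appended to row 2. The new tableau is [[1, 3, 6], [2, 4, 7]].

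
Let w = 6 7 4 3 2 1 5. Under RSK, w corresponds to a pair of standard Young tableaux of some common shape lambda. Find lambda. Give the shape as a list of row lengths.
Row-insert each entry into an empty tableau.

After inserting 6: P = [[6]].
After inserting 7: P = [[6, 7]].
After inserting 4: P = [[4, 7], [6]].
After inserting 3: P = [[3, 7], [4], [6]].
After inserting 2: P = [[2, 7], [3], [4], [6]].
After inserting 1: P = [[1, 7], [2], [3], [4], [6]].
After inserting 5: P = [[1, 5], [2, 7], [3], [4], [6]].

The final insertion tableau P = [[1, 5], [2, 7], [3], [4], [6]] has shape [2, 2, 1, 1, 1].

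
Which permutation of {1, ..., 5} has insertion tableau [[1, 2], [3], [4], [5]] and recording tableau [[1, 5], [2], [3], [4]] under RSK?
5 4 3 1 2

Reverse the RSK construction: for i from n down to 1, find the cell of Q containing i, remove the entry at that cell from P, and reverse-bump it up through P; the value ejected from row 1 is w(i).

Step i=5: Q has 5 at row 1, column 2; remove that cell from P, ejecting 2. So w(5) = 2. P is now [[1], [3], [4], [5]].
Step i=4: Q has 4 at row 4, column 1; remove 5 from row 4 of P and reverse-bump: 5 enters row 3 and ejects 4; 4 enters row 2 and ejects 3; 3 enters row 1 and ejects 1. So w(4) = 1. P is now [[3], [4], [5]].
Step i=3: Q has 3 at row 3, column 1; remove 5 from row 3 of P and reverse-bump: 5 enters row 2 and ejects 4; 4 enters row 1 and ejects 3. So w(3) = 3. P is now [[4], [5]].
Step i=2: Q has 2 at row 2, column 1; remove 5 from row 2 of P and reverse-bump: 5 enters row 1 and ejects 4. So w(2) = 4. P is now [[5]].
Step i=1: Q has 1 at row 1, column 1; remove that cell from P, ejecting 5. So w(1) = 5. P is now [].

So w = 5 4 3 1 2.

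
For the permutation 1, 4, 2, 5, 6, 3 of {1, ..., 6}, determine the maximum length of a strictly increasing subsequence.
4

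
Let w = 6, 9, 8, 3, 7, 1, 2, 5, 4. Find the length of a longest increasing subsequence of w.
3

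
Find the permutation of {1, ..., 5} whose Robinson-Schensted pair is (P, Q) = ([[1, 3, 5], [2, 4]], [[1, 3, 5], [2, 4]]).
2 1 4 3 5

Reverse the RSK construction: for i from n down to 1, find the cell of Q containing i, remove the entry at that cell from P, and reverse-bump it up through P; the value ejected from row 1 is w(i).

Step i=5: Q has 5 at row 1, column 3; remove that cell from P, ejecting 5. So w(5) = 5. P is now [[1, 3], [2, 4]].
Step i=4: Q has 4 at row 2, column 2; remove 4 from row 2 of P and reverse-bump: 4 enters row 1 and ejects 3. So w(4) = 3. P is now [[1, 4], [2]].
Step i=3: Q has 3 at row 1, column 2; remove that cell from P, ejecting 4. So w(3) = 4. P is now [[1], [2]].
Step i=2: Q has 2 at row 2, column 1; remove 2 from row 2 of P and reverse-bump: 2 enters row 1 and ejects 1. So w(2) = 1. P is now [[2]].
Step i=1: Q has 1 at row 1, column 1; remove that cell from P, ejecting 2. So w(1) = 2. P is now [].

So w = 2 1 4 3 5.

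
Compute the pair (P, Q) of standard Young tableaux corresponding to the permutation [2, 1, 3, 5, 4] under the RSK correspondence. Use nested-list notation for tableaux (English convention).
Insert each entry of the permutation into P by Schensted row insertion, recording in Q the position of each new cell.

Insert 2: appended to row 1. P = [[2]].
Insert 1: 1 bumps 2 from row 1; 2 starts row 2. P = [[1], [2]].
Insert 3: appended to row 1. P = [[1, 3], [2]].
Insert 5: appended to row 1. P = [[1, 3, 5], [2]].
Insert 4: 4 bumps 5 from row 1; 5 appends to row 2. P = [[1, 3, 4], [2, 5]].

So P = [[1, 3, 4], [2, 5]], Q = [[1, 3, 4], [2, 5]].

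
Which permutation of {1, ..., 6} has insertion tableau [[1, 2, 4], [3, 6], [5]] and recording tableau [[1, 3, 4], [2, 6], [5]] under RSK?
5 1 3 6 2 4

Reverse the RSK construction: for i from n down to 1, find the cell of Q containing i, remove the entry at that cell from P, and reverse-bump it up through P; the value ejected from row 1 is w(i).

Step i=6: Q has 6 at row 2, column 2; remove 6 from row 2 of P and reverse-bump: 6 enters row 1 and ejects 4. So w(6) = 4. P is now [[1, 2, 6], [3], [5]].
Step i=5: Q has 5 at row 3, column 1; remove 5 from row 3 of P and reverse-bump: 5 enters row 2 and ejects 3; 3 enters row 1 and ejects 2. So w(5) = 2. P is now [[1, 3, 6], [5]].
Step i=4: Q has 4 at row 1, column 3; remove that cell from P, ejecting 6. So w(4) = 6. P is now [[1, 3], [5]].
Step i=3: Q has 3 at row 1, column 2; remove that cell from P, ejecting 3. So w(3) = 3. P is now [[1], [5]].
Step i=2: Q has 2 at row 2, column 1; remove 5 from row 2 of P and reverse-bump: 5 enters row 1 and ejects 1. So w(2) = 1. P is now [[5]].
Step i=1: Q has 1 at row 1, column 1; remove that cell from P, ejecting 5. So w(1) = 5. P is now [].

So w = 5 1 3 6 2 4.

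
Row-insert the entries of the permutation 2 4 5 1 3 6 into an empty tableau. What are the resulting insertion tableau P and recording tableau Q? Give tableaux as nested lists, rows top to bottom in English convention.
P = [[1, 3, 5, 6], [2, 4]], Q = [[1, 2, 3, 6], [4, 5]]

Insert each entry of the permutation into P by Schensted row insertion, recording in Q the position of each new cell.

Insert 2: appended to row 1. P = [[2]].
Insert 4: appended to row 1. P = [[2, 4]].
Insert 5: appended to row 1. P = [[2, 4, 5]].
Insert 1: 1 bumps 2 from row 1; 2 starts row 2. P = [[1, 4, 5], [2]].
Insert 3: 3 bumps 4 from row 1; 4 appends to row 2. P = [[1, 3, 5], [2, 4]].
Insert 6: appended to row 1. P = [[1, 3, 5, 6], [2, 4]].

So P = [[1, 3, 5, 6], [2, 4]], Q = [[1, 2, 3, 6], [4, 5]].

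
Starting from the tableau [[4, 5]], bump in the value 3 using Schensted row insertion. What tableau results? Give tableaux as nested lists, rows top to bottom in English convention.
[[3, 5], [4]]

In row 1, 3 replaces 4 (the leftmost entry greater than 3); 4 is bumped to row 2. 4 starts a new row 2. The new tableau is [[3, 5], [4]].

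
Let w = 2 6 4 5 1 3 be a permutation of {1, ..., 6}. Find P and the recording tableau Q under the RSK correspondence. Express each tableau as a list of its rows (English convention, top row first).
Insert each entry of the permutation into P by Schensted row insertion, recording in Q the position of each new cell.

After inserting 2: P = [[2]].
After inserting 6: P = [[2, 6]].
After inserting 4: P = [[2, 4], [6]].
After inserting 5: P = [[2, 4, 5], [6]].
After inserting 1: P = [[1, 4, 5], [2], [6]].
After inserting 3: P = [[1, 3, 5], [2, 4], [6]].

So P = [[1, 3, 5], [2, 4], [6]], Q = [[1, 2, 4], [3, 6], [5]].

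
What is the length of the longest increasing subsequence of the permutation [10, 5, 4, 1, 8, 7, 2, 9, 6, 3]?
3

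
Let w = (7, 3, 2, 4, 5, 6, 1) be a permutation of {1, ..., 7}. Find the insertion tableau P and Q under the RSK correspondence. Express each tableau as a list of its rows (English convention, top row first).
Insert each entry of the permutation into P by Schensted row insertion, recording in Q the position of each new cell.

Insert 7: appended to row 1. P = [[7]], Q = [[1]].
Insert 3: 3 bumps 7 from row 1; 7 starts row 2. P = [[3], [7]], Q = [[1], [2]].
Insert 2: 2 bumps 3 from row 1; 3 bumps 7 from row 2; 7 starts row 3. P = [[2], [3], [7]], Q = [[1], [2], [3]].
Insert 4: appended to row 1. P = [[2, 4], [3], [7]], Q = [[1, 4], [2], [3]].
Insert 5: appended to row 1. P = [[2, 4, 5], [3], [7]], Q = [[1, 4, 5], [2], [3]].
Insert 6: appended to row 1. P = [[2, 4, 5, 6], [3], [7]], Q = [[1, 4, 5, 6], [2], [3]].
Insert 1: 1 bumps 2 from row 1; 2 bumps 3 from row 2; 3 bumps 7 from row 3; 7 starts row 4. P = [[1, 4, 5, 6], [2], [3], [7]], Q = [[1, 4, 5, 6], [2], [3], [7]].

So P = [[1, 4, 5, 6], [2], [3], [7]], Q = [[1, 4, 5, 6], [2], [3], [7]].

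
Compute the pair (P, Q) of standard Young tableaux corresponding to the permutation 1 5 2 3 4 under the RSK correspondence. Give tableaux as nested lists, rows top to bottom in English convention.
P = [[1, 2, 3, 4], [5]], Q = [[1, 2, 4, 5], [3]]

Insert each entry of the permutation into P by Schensted row insertion, recording in Q the position of each new cell.

Insert 1: appended to row 1. P = [[1]].
Insert 5: appended to row 1. P = [[1, 5]].
Insert 2: 2 bumps 5 from row 1; 5 starts row 2. P = [[1, 2], [5]].
Insert 3: appended to row 1. P = [[1, 2, 3], [5]].
Insert 4: appended to row 1. P = [[1, 2, 3, 4], [5]].

So P = [[1, 2, 3, 4], [5]], Q = [[1, 2, 4, 5], [3]].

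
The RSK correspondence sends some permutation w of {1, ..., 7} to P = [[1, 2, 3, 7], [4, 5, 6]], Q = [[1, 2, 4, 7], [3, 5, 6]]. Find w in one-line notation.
Reverse the RSK construction: for i from n down to 1, find the cell of Q containing i, remove the entry at that cell from P, and reverse-bump it up through P; the value ejected from row 1 is w(i).

Step i=7: Q has 7 at row 1, column 4; remove that cell from P, ejecting 7. So w(7) = 7. P is now [[1, 2, 3], [4, 5, 6]].
Step i=6: Q has 6 at row 2, column 3; remove 6 from row 2 of P and reverse-bump: 6 enters row 1 and ejects 3. So w(6) = 3. P is now [[1, 2, 6], [4, 5]].
Step i=5: Q has 5 at row 2, column 2; remove 5 from row 2 of P and reverse-bump: 5 enters row 1 and ejects 2. So w(5) = 2. P is now [[1, 5, 6], [4]].
Step i=4: Q has 4 at row 1, column 3; remove that cell from P, ejecting 6. So w(4) = 6. P is now [[1, 5], [4]].
Step i=3: Q has 3 at row 2, column 1; remove 4 from row 2 of P and reverse-bump: 4 enters row 1 and ejects 1. So w(3) = 1. P is now [[4, 5]].
Step i=2: Q has 2 at row 1, column 2; remove that cell from P, ejecting 5. So w(2) = 5. P is now [[4]].
Step i=1: Q has 1 at row 1, column 1; remove that cell from P, ejecting 4. So w(1) = 4. P is now [].

So w = 4 5 1 6 2 3 7.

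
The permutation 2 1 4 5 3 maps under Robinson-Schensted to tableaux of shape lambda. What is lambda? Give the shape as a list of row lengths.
[3, 2]

Row-insert each entry into an empty tableau.

After inserting 2: P = [[2]].
After inserting 1: P = [[1], [2]].
After inserting 4: P = [[1, 4], [2]].
After inserting 5: P = [[1, 4, 5], [2]].
After inserting 3: P = [[1, 3, 5], [2, 4]].

The final insertion tableau P = [[1, 3, 5], [2, 4]] has shape [3, 2].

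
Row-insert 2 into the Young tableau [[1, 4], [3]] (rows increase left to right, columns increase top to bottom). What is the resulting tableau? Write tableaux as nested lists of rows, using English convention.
[[1, 2], [3, 4]]

In row 1, 2 replaces 4 (the leftmost entry greater than 2); 4 is bumped to row 2. 4 is appended to row 2. The new tableau is [[1, 2], [3, 4]].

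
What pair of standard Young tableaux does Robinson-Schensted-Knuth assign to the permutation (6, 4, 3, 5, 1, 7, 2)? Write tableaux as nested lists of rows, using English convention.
P = [[1, 2, 7], [3, 5], [4], [6]], Q = [[1, 4, 6], [2, 7], [3], [5]]

Insert each entry of the permutation into P by Schensted row insertion, recording in Q the position of each new cell.

After inserting 6: P = [[6]].
After inserting 4: P = [[4], [6]].
After inserting 3: P = [[3], [4], [6]].
After inserting 5: P = [[3, 5], [4], [6]].
After inserting 1: P = [[1, 5], [3], [4], [6]].
After inserting 7: P = [[1, 5, 7], [3], [4], [6]].
After inserting 2: P = [[1, 2, 7], [3, 5], [4], [6]].

So P = [[1, 2, 7], [3, 5], [4], [6]], Q = [[1, 4, 6], [2, 7], [3], [5]].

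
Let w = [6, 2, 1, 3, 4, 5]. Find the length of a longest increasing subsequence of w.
4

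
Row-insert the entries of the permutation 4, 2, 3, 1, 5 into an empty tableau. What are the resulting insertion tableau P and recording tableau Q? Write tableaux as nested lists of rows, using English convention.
P = [[1, 3, 5], [2], [4]], Q = [[1, 3, 5], [2], [4]]

Insert each entry of the permutation into P by Schensted row insertion, recording in Q the position of each new cell.

After inserting 4: P = [[4]].
After inserting 2: P = [[2], [4]].
After inserting 3: P = [[2, 3], [4]].
After inserting 1: P = [[1, 3], [2], [4]].
After inserting 5: P = [[1, 3, 5], [2], [4]].

So P = [[1, 3, 5], [2], [4]], Q = [[1, 3, 5], [2], [4]].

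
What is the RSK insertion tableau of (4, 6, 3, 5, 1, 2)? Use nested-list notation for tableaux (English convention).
P = [[1, 2], [3, 5], [4, 6]]

Insert 4: appended to row 1. P = [[4]].
Insert 6: appended to row 1. P = [[4, 6]].
Insert 3: 3 bumps 4 from row 1; 4 starts row 2. P = [[3, 6], [4]].
Insert 5: 5 bumps 6 from row 1; 6 appends to row 2. P = [[3, 5], [4, 6]].
Insert 1: 1 bumps 3 from row 1; 3 bumps 4 from row 2; 4 starts row 3. P = [[1, 5], [3, 6], [4]].
Insert 2: 2 bumps 5 from row 1; 5 bumps 6 from row 2; 6 appends to row 3. P = [[1, 2], [3, 5], [4, 6]].

So P = [[1, 2], [3, 5], [4, 6]].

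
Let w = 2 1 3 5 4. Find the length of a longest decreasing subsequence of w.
2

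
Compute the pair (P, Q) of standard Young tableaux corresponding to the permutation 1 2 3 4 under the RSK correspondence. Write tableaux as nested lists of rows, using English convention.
P = [[1, 2, 3, 4]], Q = [[1, 2, 3, 4]]

Insert each entry of the permutation into P by Schensted row insertion, recording in Q the position of each new cell.

Insert 1: appended to row 1. P = [[1]], Q = [[1]].
Insert 2: appended to row 1. P = [[1, 2]], Q = [[1, 2]].
Insert 3: appended to row 1. P = [[1, 2, 3]], Q = [[1, 2, 3]].
Insert 4: appended to row 1. P = [[1, 2, 3, 4]], Q = [[1, 2, 3, 4]].

So P = [[1, 2, 3, 4]], Q = [[1, 2, 3, 4]].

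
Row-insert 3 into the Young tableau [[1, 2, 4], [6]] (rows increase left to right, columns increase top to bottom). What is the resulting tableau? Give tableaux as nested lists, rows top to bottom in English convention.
[[1, 2, 3], [4], [6]]

In row 1, 3 replaces 4 (the leftmost entry greater than 3); 4 is bumped to row 2. In row 2, 4 replaces 6 (the leftmost entry greater than 4); 6 is bumped to row 3. 6 starts a new row 3. The new tableau is [[1, 2, 3], [4], [6]].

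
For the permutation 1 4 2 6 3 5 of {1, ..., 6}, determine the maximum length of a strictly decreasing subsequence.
2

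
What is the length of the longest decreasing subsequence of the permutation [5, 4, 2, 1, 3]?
4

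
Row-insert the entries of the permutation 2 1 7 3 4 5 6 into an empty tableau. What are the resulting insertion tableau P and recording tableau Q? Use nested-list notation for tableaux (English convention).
P = [[1, 3, 4, 5, 6], [2, 7]], Q = [[1, 3, 5, 6, 7], [2, 4]]

Insert each entry of the permutation into P by Schensted row insertion, recording in Q the position of each new cell.

Insert 2: appended to row 1. P = [[2]], Q = [[1]].
Insert 1: 1 bumps 2 from row 1; 2 starts row 2. P = [[1], [2]], Q = [[1], [2]].
Insert 7: appended to row 1. P = [[1, 7], [2]], Q = [[1, 3], [2]].
Insert 3: 3 bumps 7 from row 1; 7 appends to row 2. P = [[1, 3], [2, 7]], Q = [[1, 3], [2, 4]].
Insert 4: appended to row 1. P = [[1, 3, 4], [2, 7]], Q = [[1, 3, 5], [2, 4]].
Insert 5: appended to row 1. P = [[1, 3, 4, 5], [2, 7]], Q = [[1, 3, 5, 6], [2, 4]].
Insert 6: appended to row 1. P = [[1, 3, 4, 5, 6], [2, 7]], Q = [[1, 3, 5, 6, 7], [2, 4]].

So P = [[1, 3, 4, 5, 6], [2, 7]], Q = [[1, 3, 5, 6, 7], [2, 4]].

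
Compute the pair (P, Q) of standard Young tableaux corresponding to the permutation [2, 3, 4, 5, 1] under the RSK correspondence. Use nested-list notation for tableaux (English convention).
P = [[1, 3, 4, 5], [2]], Q = [[1, 2, 3, 4], [5]]

Insert each entry of the permutation into P by Schensted row insertion, recording in Q the position of each new cell.

Insert 2: appended to row 1. P = [[2]], Q = [[1]].
Insert 3: appended to row 1. P = [[2, 3]], Q = [[1, 2]].
Insert 4: appended to row 1. P = [[2, 3, 4]], Q = [[1, 2, 3]].
Insert 5: appended to row 1. P = [[2, 3, 4, 5]], Q = [[1, 2, 3, 4]].
Insert 1: 1 bumps 2 from row 1; 2 starts row 2. P = [[1, 3, 4, 5], [2]], Q = [[1, 2, 3, 4], [5]].

So P = [[1, 3, 4, 5], [2]], Q = [[1, 2, 3, 4], [5]].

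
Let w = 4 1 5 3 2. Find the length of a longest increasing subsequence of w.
2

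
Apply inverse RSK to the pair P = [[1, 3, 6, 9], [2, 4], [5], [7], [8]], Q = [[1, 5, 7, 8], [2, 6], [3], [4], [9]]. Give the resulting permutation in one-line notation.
8 7 2 1 5 4 6 9 3

Reverse the RSK construction: for i from n down to 1, find the cell of Q containing i, remove the entry at that cell from P, and reverse-bump it up through P; the value ejected from row 1 is w(i).

Step i=9: Q has 9 at row 5, column 1; remove 8 from row 5 of P and reverse-bump: 8 enters row 4 and ejects 7; 7 enters row 3 and ejects 5; 5 enters row 2 and ejects 4; 4 enters row 1 and ejects 3. So w(9) = 3. P is now [[1, 4, 6, 9], [2, 5], [7], [8]].
Step i=8: Q has 8 at row 1, column 4; remove that cell from P, ejecting 9. So w(8) = 9. P is now [[1, 4, 6], [2, 5], [7], [8]].
Step i=7: Q has 7 at row 1, column 3; remove that cell from P, ejecting 6. So w(7) = 6. P is now [[1, 4], [2, 5], [7], [8]].
Step i=6: Q has 6 at row 2, column 2; remove 5 from row 2 of P and reverse-bump: 5 enters row 1 and ejects 4. So w(6) = 4. P is now [[1, 5], [2], [7], [8]].
Step i=5: Q has 5 at row 1, column 2; remove that cell from P, ejecting 5. So w(5) = 5. P is now [[1], [2], [7], [8]].
Step i=4: Q has 4 at row 4, column 1; remove 8 from row 4 of P and reverse-bump: 8 enters row 3 and ejects 7; 7 enters row 2 and ejects 2; 2 enters row 1 and ejects 1. So w(4) = 1. P is now [[2], [7], [8]].
Step i=3: Q has 3 at row 3, column 1; remove 8 from row 3 of P and reverse-bump: 8 enters row 2 and ejects 7; 7 enters row 1 and ejects 2. So w(3) = 2. P is now [[7], [8]].
Step i=2: Q has 2 at row 2, column 1; remove 8 from row 2 of P and reverse-bump: 8 enters row 1 and ejects 7. So w(2) = 7. P is now [[8]].
Step i=1: Q has 1 at row 1, column 1; remove that cell from P, ejecting 8. So w(1) = 8. P is now [].

So w = 8 7 2 1 5 4 6 9 3.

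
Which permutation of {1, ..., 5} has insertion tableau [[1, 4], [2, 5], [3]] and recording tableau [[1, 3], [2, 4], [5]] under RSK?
Reverse the RSK construction: for i from n down to 1, find the cell of Q containing i, remove the entry at that cell from P, and reverse-bump it up through P; the value ejected from row 1 is w(i).

Step i=5: Q has 5 at row 3, column 1; remove 3 from row 3 of P and reverse-bump: 3 enters row 2 and ejects 2; 2 enters row 1 and ejects 1. So w(5) = 1. P is now [[2, 4], [3, 5]].
Step i=4: Q has 4 at row 2, column 2; remove 5 from row 2 of P and reverse-bump: 5 enters row 1 and ejects 4. So w(4) = 4. P is now [[2, 5], [3]].
Step i=3: Q has 3 at row 1, column 2; remove that cell from P, ejecting 5. So w(3) = 5. P is now [[2], [3]].
Step i=2: Q has 2 at row 2, column 1; remove 3 from row 2 of P and reverse-bump: 3 enters row 1 and ejects 2. So w(2) = 2. P is now [[3]].
Step i=1: Q has 1 at row 1, column 1; remove that cell from P, ejecting 3. So w(1) = 3. P is now [].

So w = 3 2 5 4 1.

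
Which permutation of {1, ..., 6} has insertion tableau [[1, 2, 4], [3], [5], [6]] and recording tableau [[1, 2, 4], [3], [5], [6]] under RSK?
1 6 3 5 4 2

Reverse the RSK construction: for i from n down to 1, find the cell of Q containing i, remove the entry at that cell from P, and reverse-bump it up through P; the value ejected from row 1 is w(i).

Step i=6: Q has 6 at row 4, column 1; remove 6 from row 4 of P and reverse-bump: 6 enters row 3 and ejects 5; 5 enters row 2 and ejects 3; 3 enters row 1 and ejects 2. So w(6) = 2. P is now [[1, 3, 4], [5], [6]].
Step i=5: Q has 5 at row 3, column 1; remove 6 from row 3 of P and reverse-bump: 6 enters row 2 and ejects 5; 5 enters row 1 and ejects 4. So w(5) = 4. P is now [[1, 3, 5], [6]].
Step i=4: Q has 4 at row 1, column 3; remove that cell from P, ejecting 5. So w(4) = 5. P is now [[1, 3], [6]].
Step i=3: Q has 3 at row 2, column 1; remove 6 from row 2 of P and reverse-bump: 6 enters row 1 and ejects 3. So w(3) = 3. P is now [[1, 6]].
Step i=2: Q has 2 at row 1, column 2; remove that cell from P, ejecting 6. So w(2) = 6. P is now [[1]].
Step i=1: Q has 1 at row 1, column 1; remove that cell from P, ejecting 1. So w(1) = 1. P is now [].

So w = 1 6 3 5 4 2.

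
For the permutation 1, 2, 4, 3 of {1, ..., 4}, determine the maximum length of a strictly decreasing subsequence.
2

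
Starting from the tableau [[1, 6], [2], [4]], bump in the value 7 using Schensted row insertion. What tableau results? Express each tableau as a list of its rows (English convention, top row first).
[[1, 6, 7], [2], [4]]

7 is larger than every entry of row 1, so it is appended to row 1. The new tableau is [[1, 6, 7], [2], [4]].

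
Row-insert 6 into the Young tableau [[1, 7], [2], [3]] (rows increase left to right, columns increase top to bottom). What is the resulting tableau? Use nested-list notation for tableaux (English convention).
In row 1, 6 replaces 7 (the leftmost entry greater than 6); 7 is bumped to row 2. 7 is appended to row 2. The new tableau is [[1, 6], [2, 7], [3]].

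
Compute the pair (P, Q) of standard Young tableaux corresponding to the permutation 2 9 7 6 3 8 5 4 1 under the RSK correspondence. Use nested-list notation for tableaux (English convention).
Insert each entry of the permutation into P by Schensted row insertion, recording in Q the position of each new cell.

Insert 2: appended to row 1. P = [[2]].
Insert 9: appended to row 1. P = [[2, 9]].
Insert 7: 7 bumps 9 from row 1; 9 starts row 2. P = [[2, 7], [9]].
Insert 6: 6 bumps 7 from row 1; 7 bumps 9 from row 2; 9 starts row 3. P = [[2, 6], [7], [9]].
Insert 3: 3 bumps 6 from row 1; 6 bumps 7 from row 2; 7 bumps 9 from row 3; 9 starts row 4. P = [[2, 3], [6], [7], [9]].
Insert 8: appended to row 1. P = [[2, 3, 8], [6], [7], [9]].
Insert 5: 5 bumps 8 from row 1; 8 appends to row 2. P = [[2, 3, 5], [6, 8], [7], [9]].
Insert 4: 4 bumps 5 from row 1; 5 bumps 6 from row 2; 6 bumps 7 from row 3; 7 bumps 9 from row 4; 9 starts row 5. P = [[2, 3, 4], [5, 8], [6], [7], [9]].
Insert 1: 1 bumps 2 from row 1; 2 bumps 5 from row 2; 5 bumps 6 from row 3; 6 bumps 7 from row 4; 7 bumps 9 from row 5; 9 starts row 6. P = [[1, 3, 4], [2, 8], [5], [6], [7], [9]].

So P = [[1, 3, 4], [2, 8], [5], [6], [7], [9]], Q = [[1, 2, 6], [3, 7], [4], [5], [8], [9]].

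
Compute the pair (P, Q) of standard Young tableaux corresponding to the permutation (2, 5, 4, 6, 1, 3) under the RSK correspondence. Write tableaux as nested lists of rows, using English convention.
P = [[1, 3, 6], [2, 4], [5]], Q = [[1, 2, 4], [3, 6], [5]]

Insert each entry of the permutation into P by Schensted row insertion, recording in Q the position of each new cell.

After inserting 2: P = [[2]].
After inserting 5: P = [[2, 5]].
After inserting 4: P = [[2, 4], [5]].
After inserting 6: P = [[2, 4, 6], [5]].
After inserting 1: P = [[1, 4, 6], [2], [5]].
After inserting 3: P = [[1, 3, 6], [2, 4], [5]].

So P = [[1, 3, 6], [2, 4], [5]], Q = [[1, 2, 4], [3, 6], [5]].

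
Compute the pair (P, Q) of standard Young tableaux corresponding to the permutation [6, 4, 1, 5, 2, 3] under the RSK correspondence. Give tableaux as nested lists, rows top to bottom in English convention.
P = [[1, 2, 3], [4, 5], [6]], Q = [[1, 4, 6], [2, 5], [3]]

Insert each entry of the permutation into P by Schensted row insertion, recording in Q the position of each new cell.

Insert 6: appended to row 1. P = [[6]], Q = [[1]].
Insert 4: 4 bumps 6 from row 1; 6 starts row 2. P = [[4], [6]], Q = [[1], [2]].
Insert 1: 1 bumps 4 from row 1; 4 bumps 6 from row 2; 6 starts row 3. P = [[1], [4], [6]], Q = [[1], [2], [3]].
Insert 5: appended to row 1. P = [[1, 5], [4], [6]], Q = [[1, 4], [2], [3]].
Insert 2: 2 bumps 5 from row 1; 5 appends to row 2. P = [[1, 2], [4, 5], [6]], Q = [[1, 4], [2, 5], [3]].
Insert 3: appended to row 1. P = [[1, 2, 3], [4, 5], [6]], Q = [[1, 4, 6], [2, 5], [3]].

So P = [[1, 2, 3], [4, 5], [6]], Q = [[1, 4, 6], [2, 5], [3]].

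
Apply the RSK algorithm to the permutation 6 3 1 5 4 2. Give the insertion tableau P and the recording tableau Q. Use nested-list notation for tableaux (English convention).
Insert each entry of the permutation into P by Schensted row insertion, recording in Q the position of each new cell.

Insert 6: appended to row 1. P = [[6]].
Insert 3: 3 bumps 6 from row 1; 6 starts row 2. P = [[3], [6]].
Insert 1: 1 bumps 3 from row 1; 3 bumps 6 from row 2; 6 starts row 3. P = [[1], [3], [6]].
Insert 5: appended to row 1. P = [[1, 5], [3], [6]].
Insert 4: 4 bumps 5 from row 1; 5 appends to row 2. P = [[1, 4], [3, 5], [6]].
Insert 2: 2 bumps 4 from row 1; 4 bumps 5 from row 2; 5 bumps 6 from row 3; 6 starts row 4. P = [[1, 2], [3, 4], [5], [6]].

So P = [[1, 2], [3, 4], [5], [6]], Q = [[1, 4], [2, 5], [3], [6]].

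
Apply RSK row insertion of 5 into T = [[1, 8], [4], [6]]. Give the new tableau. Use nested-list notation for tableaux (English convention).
[[1, 5], [4, 8], [6]]

In row 1, 5 replaces 8 (the leftmost entry greater than 5); 8 is bumped to row 2. 8 is appended to row 2. The new tableau is [[1, 5], [4, 8], [6]].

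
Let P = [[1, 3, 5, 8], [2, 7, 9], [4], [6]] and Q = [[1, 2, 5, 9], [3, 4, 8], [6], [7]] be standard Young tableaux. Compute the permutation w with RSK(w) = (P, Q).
Reverse the RSK construction: for i from n down to 1, find the cell of Q containing i, remove the entry at that cell from P, and reverse-bump it up through P; the value ejected from row 1 is w(i).

Step i=9: Q has 9 at row 1, column 4; remove that cell from P, ejecting 8. So w(9) = 8. P is now [[1, 3, 5], [2, 7, 9], [4], [6]].
Step i=8: Q has 8 at row 2, column 3; remove 9 from row 2 of P and reverse-bump: 9 enters row 1 and ejects 5. So w(8) = 5. P is now [[1, 3, 9], [2, 7], [4], [6]].
Step i=7: Q has 7 at row 4, column 1; remove 6 from row 4 of P and reverse-bump: 6 enters row 3 and ejects 4; 4 enters row 2 and ejects 2; 2 enters row 1 and ejects 1. So w(7) = 1. P is now [[2, 3, 9], [4, 7], [6]].
Step i=6: Q has 6 at row 3, column 1; remove 6 from row 3 of P and reverse-bump: 6 enters row 2 and ejects 4; 4 enters row 1 and ejects 3. So w(6) = 3. P is now [[2, 4, 9], [6, 7]].
Step i=5: Q has 5 at row 1, column 3; remove that cell from P, ejecting 9. So w(5) = 9. P is now [[2, 4], [6, 7]].
Step i=4: Q has 4 at row 2, column 2; remove 7 from row 2 of P and reverse-bump: 7 enters row 1 and ejects 4. So w(4) = 4. P is now [[2, 7], [6]].
Step i=3: Q has 3 at row 2, column 1; remove 6 from row 2 of P and reverse-bump: 6 enters row 1 and ejects 2. So w(3) = 2. P is now [[6, 7]].
Step i=2: Q has 2 at row 1, column 2; remove that cell from P, ejecting 7. So w(2) = 7. P is now [[6]].
Step i=1: Q has 1 at row 1, column 1; remove that cell from P, ejecting 6. So w(1) = 6. P is now [].

So w = 6 7 2 4 9 3 1 5 8.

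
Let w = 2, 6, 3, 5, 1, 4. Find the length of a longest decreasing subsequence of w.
3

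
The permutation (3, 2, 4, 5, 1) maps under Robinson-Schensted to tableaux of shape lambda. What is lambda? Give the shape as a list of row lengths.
Row-insert each entry into an empty tableau.

After inserting 3: P = [[3]].
After inserting 2: P = [[2], [3]].
After inserting 4: P = [[2, 4], [3]].
After inserting 5: P = [[2, 4, 5], [3]].
After inserting 1: P = [[1, 4, 5], [2], [3]].

The final insertion tableau P = [[1, 4, 5], [2], [3]] has shape [3, 1, 1].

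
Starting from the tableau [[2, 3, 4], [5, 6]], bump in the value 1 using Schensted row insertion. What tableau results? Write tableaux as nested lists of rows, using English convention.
[[1, 3, 4], [2, 6], [5]]

In row 1, 1 replaces 2 (the leftmost entry greater than 1); 2 is bumped to row 2. In row 2, 2 replaces 5 (the leftmost entry greater than 2); 5 is bumped to row 3. 5 starts a new row 3. The new tableau is [[1, 3, 4], [2, 6], [5]].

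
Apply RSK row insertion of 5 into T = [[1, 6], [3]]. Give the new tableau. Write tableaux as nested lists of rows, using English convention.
[[1, 5], [3, 6]]

In row 1, 5 replaces 6 (the leftmost entry greater than 5); 6 is bumped to row 2. 6 is appended to row 2. The new tableau is [[1, 5], [3, 6]].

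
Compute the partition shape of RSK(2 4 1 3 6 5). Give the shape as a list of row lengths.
[3, 3]

Row-insert each entry into an empty tableau.

After inserting 2: P = [[2]].
After inserting 4: P = [[2, 4]].
After inserting 1: P = [[1, 4], [2]].
After inserting 3: P = [[1, 3], [2, 4]].
After inserting 6: P = [[1, 3, 6], [2, 4]].
After inserting 5: P = [[1, 3, 5], [2, 4, 6]].

The final insertion tableau P = [[1, 3, 5], [2, 4, 6]] has shape [3, 3].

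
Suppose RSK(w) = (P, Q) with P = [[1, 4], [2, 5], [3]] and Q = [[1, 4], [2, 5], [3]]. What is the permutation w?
3 2 1 5 4

Reverse the RSK construction: for i from n down to 1, find the cell of Q containing i, remove the entry at that cell from P, and reverse-bump it up through P; the value ejected from row 1 is w(i).

Step i=5: Q has 5 at row 2, column 2; remove 5 from row 2 of P and reverse-bump: 5 enters row 1 and ejects 4. So w(5) = 4. P is now [[1, 5], [2], [3]].
Step i=4: Q has 4 at row 1, column 2; remove that cell from P, ejecting 5. So w(4) = 5. P is now [[1], [2], [3]].
Step i=3: Q has 3 at row 3, column 1; remove 3 from row 3 of P and reverse-bump: 3 enters row 2 and ejects 2; 2 enters row 1 and ejects 1. So w(3) = 1. P is now [[2], [3]].
Step i=2: Q has 2 at row 2, column 1; remove 3 from row 2 of P and reverse-bump: 3 enters row 1 and ejects 2. So w(2) = 2. P is now [[3]].
Step i=1: Q has 1 at row 1, column 1; remove that cell from P, ejecting 3. So w(1) = 3. P is now [].

So w = 3 2 1 5 4.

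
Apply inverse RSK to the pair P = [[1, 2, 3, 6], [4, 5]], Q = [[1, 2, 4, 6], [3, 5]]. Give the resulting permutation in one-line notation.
Reverse the RSK construction: for i from n down to 1, find the cell of Q containing i, remove the entry at that cell from P, and reverse-bump it up through P; the value ejected from row 1 is w(i).

Step i=6: Q has 6 at row 1, column 4; remove that cell from P, ejecting 6. So w(6) = 6. P is now [[1, 2, 3], [4, 5]].
Step i=5: Q has 5 at row 2, column 2; remove 5 from row 2 of P and reverse-bump: 5 enters row 1 and ejects 3. So w(5) = 3. P is now [[1, 2, 5], [4]].
Step i=4: Q has 4 at row 1, column 3; remove that cell from P, ejecting 5. So w(4) = 5. P is now [[1, 2], [4]].
Step i=3: Q has 3 at row 2, column 1; remove 4 from row 2 of P and reverse-bump: 4 enters row 1 and ejects 2. So w(3) = 2. P is now [[1, 4]].
Step i=2: Q has 2 at row 1, column 2; remove that cell from P, ejecting 4. So w(2) = 4. P is now [[1]].
Step i=1: Q has 1 at row 1, column 1; remove that cell from P, ejecting 1. So w(1) = 1. P is now [].

So w = 1 4 2 5 3 6.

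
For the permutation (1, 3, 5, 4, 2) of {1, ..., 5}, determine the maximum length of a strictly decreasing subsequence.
3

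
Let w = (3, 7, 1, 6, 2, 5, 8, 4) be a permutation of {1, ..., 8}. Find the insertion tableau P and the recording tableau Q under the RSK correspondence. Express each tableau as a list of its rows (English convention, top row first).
Insert each entry of the permutation into P by Schensted row insertion, recording in Q the position of each new cell.

Insert 3: appended to row 1. P = [[3]].
Insert 7: appended to row 1. P = [[3, 7]].
Insert 1: 1 bumps 3 from row 1; 3 starts row 2. P = [[1, 7], [3]].
Insert 6: 6 bumps 7 from row 1; 7 appends to row 2. P = [[1, 6], [3, 7]].
Insert 2: 2 bumps 6 from row 1; 6 bumps 7 from row 2; 7 starts row 3. P = [[1, 2], [3, 6], [7]].
Insert 5: appended to row 1. P = [[1, 2, 5], [3, 6], [7]].
Insert 8: appended to row 1. P = [[1, 2, 5, 8], [3, 6], [7]].
Insert 4: 4 bumps 5 from row 1; 5 bumps 6 from row 2; 6 bumps 7 from row 3; 7 starts row 4. P = [[1, 2, 4, 8], [3, 5], [6], [7]].

So P = [[1, 2, 4, 8], [3, 5], [6], [7]], Q = [[1, 2, 6, 7], [3, 4], [5], [8]].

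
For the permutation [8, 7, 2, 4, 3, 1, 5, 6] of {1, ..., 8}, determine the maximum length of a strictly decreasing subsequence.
5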